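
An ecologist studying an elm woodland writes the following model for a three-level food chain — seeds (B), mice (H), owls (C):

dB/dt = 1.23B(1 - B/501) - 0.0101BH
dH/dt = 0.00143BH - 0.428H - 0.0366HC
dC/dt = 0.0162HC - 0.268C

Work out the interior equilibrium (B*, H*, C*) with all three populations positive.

B* ≈ 433, H* ≈ 16.5, C* ≈ 5.22

From dC/dt = 0: 0.0162H* = 0.268, so H* = 16.5.
From dB/dt = 0: 1.23(1 - B*/501) = 0.0101·16.5, giving B* = 501·(1 - 0.136) = 433.
From dH/dt = 0: 0.00143·433 - 0.428 = 0.0366C*, so C* = 0.191/0.0366 = 5.22.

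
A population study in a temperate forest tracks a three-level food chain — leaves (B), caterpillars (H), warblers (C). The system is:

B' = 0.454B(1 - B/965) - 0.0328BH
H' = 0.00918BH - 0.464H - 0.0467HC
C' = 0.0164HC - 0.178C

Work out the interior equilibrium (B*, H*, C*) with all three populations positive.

From dC/dt = 0: 0.0164H* = 0.178, so H* = 10.9.
From dB/dt = 0: 0.454(1 - B*/965) = 0.0328·10.9, giving B* = 965·(1 - 0.784) = 208.
From dH/dt = 0: 0.00918·208 - 0.464 = 0.0467C*, so C* = 1.45/0.0467 = 31.

B* ≈ 208, H* ≈ 10.9, C* ≈ 31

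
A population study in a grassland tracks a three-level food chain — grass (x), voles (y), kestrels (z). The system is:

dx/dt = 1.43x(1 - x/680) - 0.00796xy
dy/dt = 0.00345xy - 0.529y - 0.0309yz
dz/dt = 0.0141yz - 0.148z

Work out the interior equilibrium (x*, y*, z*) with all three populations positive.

From dz/dt = 0: 0.0141y* = 0.148, so y* = 10.5.
From dx/dt = 0: 1.43(1 - x*/680) = 0.00796·10.5, giving x* = 680·(1 - 0.0584) = 640.
From dy/dt = 0: 0.00345·640 - 0.529 = 0.0309z*, so z* = 1.68/0.0309 = 54.4.

x* ≈ 640, y* ≈ 10.5, z* ≈ 54.4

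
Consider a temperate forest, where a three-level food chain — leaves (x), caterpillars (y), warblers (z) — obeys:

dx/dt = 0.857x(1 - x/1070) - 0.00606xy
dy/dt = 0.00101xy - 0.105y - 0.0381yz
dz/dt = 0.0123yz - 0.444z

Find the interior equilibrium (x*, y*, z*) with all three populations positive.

x* ≈ 797, y* ≈ 36.1, z* ≈ 18.4

From dz/dt = 0: 0.0123y* = 0.444, so y* = 36.1.
From dx/dt = 0: 0.857(1 - x*/1070) = 0.00606·36.1, giving x* = 1070·(1 - 0.255) = 797.
From dy/dt = 0: 0.00101·797 - 0.105 = 0.0381z*, so z* = 0.7/0.0381 = 18.4.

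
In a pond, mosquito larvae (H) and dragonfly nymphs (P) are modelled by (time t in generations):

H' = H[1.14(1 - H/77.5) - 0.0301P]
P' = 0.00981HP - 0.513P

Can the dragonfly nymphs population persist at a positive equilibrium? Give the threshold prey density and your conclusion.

Threshold H = 52.3; K > 52.3, so yes, the predator persists.

The predator equation gives dP/dt > 0 only when H > 0.513/0.00981 = 52.3.
Without the predator, H → K = 77.5. Since 77.5 > 52.3, the predator can invade and persist.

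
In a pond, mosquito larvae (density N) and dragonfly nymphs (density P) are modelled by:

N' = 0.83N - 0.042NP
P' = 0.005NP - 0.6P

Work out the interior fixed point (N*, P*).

Set dP/dt = 0 with P > 0: 0.005N - 0.6 = 0, so N* = 0.6/0.005 = 120.
Set dN/dt = 0 with N > 0: 0.83 - 0.042P = 0, so P* = 0.83/0.042 = 19.8.

N* ≈ 120, P* ≈ 19.8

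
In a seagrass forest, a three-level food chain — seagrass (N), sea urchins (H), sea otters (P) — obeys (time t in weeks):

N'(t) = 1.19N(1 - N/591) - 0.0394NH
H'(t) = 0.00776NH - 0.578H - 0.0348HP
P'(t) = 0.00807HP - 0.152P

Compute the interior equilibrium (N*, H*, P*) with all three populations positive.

From dP/dt = 0: 0.00807H* = 0.152, so H* = 18.8.
From dN/dt = 0: 1.19(1 - N*/591) = 0.0394·18.8, giving N* = 591·(1 - 0.624) = 222.
From dH/dt = 0: 0.00776·222 - 0.578 = 0.0348P*, so P* = 1.15/0.0348 = 33.

N* ≈ 222, H* ≈ 18.8, P* ≈ 33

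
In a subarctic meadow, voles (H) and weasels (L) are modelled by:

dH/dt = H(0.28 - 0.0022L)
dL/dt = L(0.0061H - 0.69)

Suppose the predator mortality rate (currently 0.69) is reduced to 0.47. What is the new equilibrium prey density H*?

H* ≈ 77

At the interior fixed point, setting dL/dt = 0 with L > 0 fixes H* = (predator death rate)/(HL coefficient) — independent of the other coefficients.
With the change, H* = 0.47/0.0061 = 77; it falls from 113.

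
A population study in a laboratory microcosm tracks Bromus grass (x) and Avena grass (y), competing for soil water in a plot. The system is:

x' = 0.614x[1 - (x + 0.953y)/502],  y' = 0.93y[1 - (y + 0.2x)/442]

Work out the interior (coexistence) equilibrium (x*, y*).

x* ≈ 99.8, y* ≈ 422

Setting both brackets to zero gives the nullclines x + 0.953y = 502 and 0.2x + y = 442.
Substituting y = 442 - 0.2x into the first: x(1 - 0.953·0.2) = 502 - 0.953·442.
So x* = 80.8/0.809 = 99.8, and then y* = 442 - 0.2·99.8 = 422.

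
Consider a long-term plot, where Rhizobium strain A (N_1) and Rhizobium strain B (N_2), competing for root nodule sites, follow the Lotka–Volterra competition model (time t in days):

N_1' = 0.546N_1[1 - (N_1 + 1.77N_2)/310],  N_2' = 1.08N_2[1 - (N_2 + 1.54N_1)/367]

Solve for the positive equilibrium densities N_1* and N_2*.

Setting both brackets to zero gives the nullclines N_1 + 1.77N_2 = 310 and 1.54N_1 + N_2 = 367.
Substituting N_2 = 367 - 1.54N_1 into the first: N_1(1 - 1.77·1.54) = 310 - 1.77·367.
So N_1* = -340/-1.73 = 197, and then N_2* = 367 - 1.54·197 = 64.

N_1* ≈ 197, N_2* ≈ 64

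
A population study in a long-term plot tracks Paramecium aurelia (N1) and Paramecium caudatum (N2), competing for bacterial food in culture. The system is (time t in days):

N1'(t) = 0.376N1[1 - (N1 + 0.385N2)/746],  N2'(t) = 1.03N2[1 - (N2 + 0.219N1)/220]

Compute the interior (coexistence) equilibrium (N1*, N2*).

Setting both brackets to zero gives the nullclines N1 + 0.385N2 = 746 and 0.219N1 + N2 = 220.
Substituting N2 = 220 - 0.219N1 into the first: N1(1 - 0.385·0.219) = 746 - 0.385·220.
So N1* = 661/0.916 = 722, and then N2* = 220 - 0.219·722 = 61.8.

N1* ≈ 722, N2* ≈ 61.8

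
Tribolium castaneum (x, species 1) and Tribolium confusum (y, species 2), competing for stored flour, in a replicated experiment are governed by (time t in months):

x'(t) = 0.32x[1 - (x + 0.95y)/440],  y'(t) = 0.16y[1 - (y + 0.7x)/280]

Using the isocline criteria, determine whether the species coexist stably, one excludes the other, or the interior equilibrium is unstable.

Compare the nullcline intercepts: K1/α12 = 440/0.95 = 463 > K2 = 280; K2/α21 = 280/0.7 = 400 < K1 = 440.
Since the inequalities point opposite ways, species 1 can invade but species 2 cannot.

species 1 excludes species 2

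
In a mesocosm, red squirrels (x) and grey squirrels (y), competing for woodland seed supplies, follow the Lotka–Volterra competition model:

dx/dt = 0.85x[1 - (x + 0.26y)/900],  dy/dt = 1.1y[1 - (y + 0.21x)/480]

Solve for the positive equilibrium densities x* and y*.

Setting both brackets to zero gives the nullclines x + 0.26y = 900 and 0.21x + y = 480.
Substituting y = 480 - 0.21x into the first: x(1 - 0.26·0.21) = 900 - 0.26·480.
So x* = 775/0.945 = 820, and then y* = 480 - 0.21·820 = 308.

x* ≈ 820, y* ≈ 308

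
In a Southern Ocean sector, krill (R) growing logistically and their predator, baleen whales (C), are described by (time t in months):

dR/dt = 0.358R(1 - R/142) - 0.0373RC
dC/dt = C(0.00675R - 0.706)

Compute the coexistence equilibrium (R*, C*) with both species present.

From dC/dt = 0 with C > 0: 0.00675R* = 0.706, so R* = 105.
Substitute into dR/dt = 0: 0.358(1 - 105/142) = 0.0373C*.
The bracket is 0.263, giving C* = 0.0943/0.0373 = 2.53.

R* ≈ 105, C* ≈ 2.53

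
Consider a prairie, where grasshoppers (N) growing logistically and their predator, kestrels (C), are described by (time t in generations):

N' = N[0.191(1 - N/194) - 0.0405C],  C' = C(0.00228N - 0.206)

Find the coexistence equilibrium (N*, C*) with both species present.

From dC/dt = 0 with C > 0: 0.00228N* = 0.206, so N* = 90.4.
Substitute into dN/dt = 0: 0.191(1 - 90.4/194) = 0.0405C*.
The bracket is 0.534, giving C* = 0.102/0.0405 = 2.52.

N* ≈ 90.4, C* ≈ 2.52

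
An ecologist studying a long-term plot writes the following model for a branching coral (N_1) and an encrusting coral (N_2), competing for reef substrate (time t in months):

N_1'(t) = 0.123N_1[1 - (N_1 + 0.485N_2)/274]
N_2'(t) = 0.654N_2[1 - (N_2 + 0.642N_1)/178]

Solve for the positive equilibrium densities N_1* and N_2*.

N_1* ≈ 273, N_2* ≈ 3.04

Setting both brackets to zero gives the nullclines N_1 + 0.485N_2 = 274 and 0.642N_1 + N_2 = 178.
Substituting N_2 = 178 - 0.642N_1 into the first: N_1(1 - 0.485·0.642) = 274 - 0.485·178.
So N_1* = 188/0.689 = 273, and then N_2* = 178 - 0.642·273 = 3.04.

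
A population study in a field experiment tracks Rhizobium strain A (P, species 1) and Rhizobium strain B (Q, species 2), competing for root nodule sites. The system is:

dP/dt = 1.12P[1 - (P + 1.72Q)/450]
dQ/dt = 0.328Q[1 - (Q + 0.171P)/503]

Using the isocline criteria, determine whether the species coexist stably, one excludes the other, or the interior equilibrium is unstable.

Compare the nullcline intercepts: K1/α12 = 450/1.72 = 262 < K2 = 503; K2/α21 = 503/0.171 = 2940 > K1 = 450.
Since the inequalities point opposite ways, species 2 can invade but species 1 cannot.

species 2 excludes species 1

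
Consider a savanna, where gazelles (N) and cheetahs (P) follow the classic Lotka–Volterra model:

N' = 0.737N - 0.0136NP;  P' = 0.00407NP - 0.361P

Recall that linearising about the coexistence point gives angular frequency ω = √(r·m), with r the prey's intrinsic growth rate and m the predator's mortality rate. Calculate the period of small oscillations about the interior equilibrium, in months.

T ≈ 12.2 months

Here r = 0.737 and m = 0.361, so r·m = 0.266.
ω = √0.266 = 0.516 per month, hence T = 2π/ω ≈ 12.2 months.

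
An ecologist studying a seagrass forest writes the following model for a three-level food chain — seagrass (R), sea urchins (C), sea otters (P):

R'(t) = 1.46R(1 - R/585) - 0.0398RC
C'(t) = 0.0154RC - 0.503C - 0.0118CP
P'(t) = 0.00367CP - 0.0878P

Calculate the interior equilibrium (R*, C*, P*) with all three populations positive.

From dP/dt = 0: 0.00367C* = 0.0878, so C* = 23.9.
From dR/dt = 0: 1.46(1 - R*/585) = 0.0398·23.9, giving R* = 585·(1 - 0.652) = 203.
From dC/dt = 0: 0.0154·203 - 0.503 = 0.0118P*, so P* = 2.63/0.0118 = 223.

R* ≈ 203, C* ≈ 23.9, P* ≈ 223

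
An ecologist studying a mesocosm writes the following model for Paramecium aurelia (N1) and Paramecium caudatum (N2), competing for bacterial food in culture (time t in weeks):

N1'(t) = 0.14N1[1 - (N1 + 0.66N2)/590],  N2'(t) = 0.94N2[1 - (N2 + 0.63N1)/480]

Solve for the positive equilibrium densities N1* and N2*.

N1* ≈ 468, N2* ≈ 185

Setting both brackets to zero gives the nullclines N1 + 0.66N2 = 590 and 0.63N1 + N2 = 480.
Substituting N2 = 480 - 0.63N1 into the first: N1(1 - 0.66·0.63) = 590 - 0.66·480.
So N1* = 273/0.584 = 468, and then N2* = 480 - 0.63·468 = 185.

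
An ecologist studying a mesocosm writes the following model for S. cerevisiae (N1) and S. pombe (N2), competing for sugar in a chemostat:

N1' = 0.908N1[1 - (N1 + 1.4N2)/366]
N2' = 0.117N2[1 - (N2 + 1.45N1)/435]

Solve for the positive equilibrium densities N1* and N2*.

Setting both brackets to zero gives the nullclines N1 + 1.4N2 = 366 and 1.45N1 + N2 = 435.
Substituting N2 = 435 - 1.45N1 into the first: N1(1 - 1.4·1.45) = 366 - 1.4·435.
So N1* = -243/-1.03 = 236, and then N2* = 435 - 1.45·236 = 92.9.

N1* ≈ 236, N2* ≈ 92.9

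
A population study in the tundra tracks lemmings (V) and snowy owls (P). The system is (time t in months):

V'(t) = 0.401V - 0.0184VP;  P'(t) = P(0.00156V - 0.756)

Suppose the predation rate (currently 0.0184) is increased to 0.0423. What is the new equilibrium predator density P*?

At the interior fixed point, setting dV/dt = 0 with V > 0 fixes P* = (prey growth rate)/(VP coefficient) — independent of the other coefficients.
With the change, P* = 0.401/0.0423 = 9.48; it falls from 21.8.

P* ≈ 9.48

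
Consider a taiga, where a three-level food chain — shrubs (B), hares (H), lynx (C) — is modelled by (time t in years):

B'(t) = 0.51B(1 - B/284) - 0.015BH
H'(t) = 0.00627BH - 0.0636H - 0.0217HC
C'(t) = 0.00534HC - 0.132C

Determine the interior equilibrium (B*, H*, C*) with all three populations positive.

B* ≈ 77.5, H* ≈ 24.7, C* ≈ 19.5

From dC/dt = 0: 0.00534H* = 0.132, so H* = 24.7.
From dB/dt = 0: 0.51(1 - B*/284) = 0.015·24.7, giving B* = 284·(1 - 0.727) = 77.5.
From dH/dt = 0: 0.00627·77.5 - 0.0636 = 0.0217C*, so C* = 0.422/0.0217 = 19.5.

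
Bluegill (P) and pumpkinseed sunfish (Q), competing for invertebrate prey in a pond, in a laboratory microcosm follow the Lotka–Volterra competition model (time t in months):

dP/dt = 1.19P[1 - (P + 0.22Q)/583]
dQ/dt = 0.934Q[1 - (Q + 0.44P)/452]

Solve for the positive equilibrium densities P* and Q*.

P* ≈ 535, Q* ≈ 216

Setting both brackets to zero gives the nullclines P + 0.22Q = 583 and 0.44P + Q = 452.
Substituting Q = 452 - 0.44P into the first: P(1 - 0.22·0.44) = 583 - 0.22·452.
So P* = 484/0.903 = 535, and then Q* = 452 - 0.44·535 = 216.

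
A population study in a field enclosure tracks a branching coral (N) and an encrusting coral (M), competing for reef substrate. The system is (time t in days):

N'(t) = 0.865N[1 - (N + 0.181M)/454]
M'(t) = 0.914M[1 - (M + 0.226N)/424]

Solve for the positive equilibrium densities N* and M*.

N* ≈ 393, M* ≈ 335

Setting both brackets to zero gives the nullclines N + 0.181M = 454 and 0.226N + M = 424.
Substituting M = 424 - 0.226N into the first: N(1 - 0.181·0.226) = 454 - 0.181·424.
So N* = 377/0.959 = 393, and then M* = 424 - 0.226·393 = 335.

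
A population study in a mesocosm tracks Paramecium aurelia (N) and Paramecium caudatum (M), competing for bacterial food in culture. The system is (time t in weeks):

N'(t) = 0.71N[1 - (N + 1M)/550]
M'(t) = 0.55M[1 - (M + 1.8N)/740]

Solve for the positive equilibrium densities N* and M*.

N* ≈ 238, M* ≈ 312

Setting both brackets to zero gives the nullclines N + 1M = 550 and 1.8N + M = 740.
Substituting M = 740 - 1.8N into the first: N(1 - 1·1.8) = 550 - 1·740.
So N* = -190/-0.8 = 238, and then M* = 740 - 1.8·238 = 312.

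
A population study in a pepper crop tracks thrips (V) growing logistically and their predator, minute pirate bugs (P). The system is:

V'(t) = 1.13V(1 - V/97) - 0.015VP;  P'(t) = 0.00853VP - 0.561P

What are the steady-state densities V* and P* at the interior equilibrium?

From dP/dt = 0 with P > 0: 0.00853V* = 0.561, so V* = 65.8.
Substitute into dV/dt = 0: 1.13(1 - 65.8/97) = 0.015P*.
The bracket is 0.322, giving P* = 0.364/0.015 = 24.3.

V* ≈ 65.8, P* ≈ 24.3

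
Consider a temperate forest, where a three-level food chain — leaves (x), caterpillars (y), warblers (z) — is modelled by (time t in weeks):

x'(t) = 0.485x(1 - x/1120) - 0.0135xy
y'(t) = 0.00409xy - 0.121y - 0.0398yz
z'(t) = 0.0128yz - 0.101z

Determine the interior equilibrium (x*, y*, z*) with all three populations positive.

x* ≈ 874, y* ≈ 7.89, z* ≈ 86.8

From dz/dt = 0: 0.0128y* = 0.101, so y* = 7.89.
From dx/dt = 0: 0.485(1 - x*/1120) = 0.0135·7.89, giving x* = 1120·(1 - 0.22) = 874.
From dy/dt = 0: 0.00409·874 - 0.121 = 0.0398z*, so z* = 3.45/0.0398 = 86.8.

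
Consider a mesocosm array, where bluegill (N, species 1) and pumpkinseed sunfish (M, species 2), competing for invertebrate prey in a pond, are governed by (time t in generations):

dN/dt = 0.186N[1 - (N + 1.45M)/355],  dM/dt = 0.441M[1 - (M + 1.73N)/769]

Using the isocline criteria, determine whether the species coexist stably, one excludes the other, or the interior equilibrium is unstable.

Compare the nullcline intercepts: K1/α12 = 355/1.45 = 245 < K2 = 769; K2/α21 = 769/1.73 = 445 > K1 = 355.
Since the inequalities point opposite ways, species 2 can invade but species 1 cannot.

species 2 excludes species 1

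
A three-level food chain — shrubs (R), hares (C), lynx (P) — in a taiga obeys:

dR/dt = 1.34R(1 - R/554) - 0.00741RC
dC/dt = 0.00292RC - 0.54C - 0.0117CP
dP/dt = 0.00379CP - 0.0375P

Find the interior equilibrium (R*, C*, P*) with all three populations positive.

From dP/dt = 0: 0.00379C* = 0.0375, so C* = 9.89.
From dR/dt = 0: 1.34(1 - R*/554) = 0.00741·9.89, giving R* = 554·(1 - 0.0547) = 524.
From dC/dt = 0: 0.00292·524 - 0.54 = 0.0117P*, so P* = 0.989/0.0117 = 84.5.

R* ≈ 524, C* ≈ 9.89, P* ≈ 84.5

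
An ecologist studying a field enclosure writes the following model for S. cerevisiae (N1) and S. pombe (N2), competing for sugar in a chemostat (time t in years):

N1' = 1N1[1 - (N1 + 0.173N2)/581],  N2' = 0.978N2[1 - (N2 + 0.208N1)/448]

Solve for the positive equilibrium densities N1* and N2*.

Setting both brackets to zero gives the nullclines N1 + 0.173N2 = 581 and 0.208N1 + N2 = 448.
Substituting N2 = 448 - 0.208N1 into the first: N1(1 - 0.173·0.208) = 581 - 0.173·448.
So N1* = 503/0.964 = 522, and then N2* = 448 - 0.208·522 = 339.

N1* ≈ 522, N2* ≈ 339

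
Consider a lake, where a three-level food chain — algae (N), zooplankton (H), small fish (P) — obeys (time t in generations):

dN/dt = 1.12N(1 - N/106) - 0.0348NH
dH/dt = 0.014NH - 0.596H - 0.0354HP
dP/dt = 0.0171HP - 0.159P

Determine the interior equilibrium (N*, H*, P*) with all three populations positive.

From dP/dt = 0: 0.0171H* = 0.159, so H* = 9.3.
From dN/dt = 0: 1.12(1 - N*/106) = 0.0348·9.3, giving N* = 106·(1 - 0.289) = 75.4.
From dH/dt = 0: 0.014·75.4 - 0.596 = 0.0354P*, so P* = 0.459/0.0354 = 13.

N* ≈ 75.4, H* ≈ 9.3, P* ≈ 13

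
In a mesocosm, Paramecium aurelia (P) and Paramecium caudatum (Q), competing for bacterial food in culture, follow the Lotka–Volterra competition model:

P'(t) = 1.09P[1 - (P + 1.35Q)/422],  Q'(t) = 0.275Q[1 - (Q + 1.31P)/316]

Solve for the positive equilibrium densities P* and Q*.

P* ≈ 5.99, Q* ≈ 308

Setting both brackets to zero gives the nullclines P + 1.35Q = 422 and 1.31P + Q = 316.
Substituting Q = 316 - 1.31P into the first: P(1 - 1.35·1.31) = 422 - 1.35·316.
So P* = -4.6/-0.769 = 5.99, and then Q* = 316 - 1.31·5.99 = 308.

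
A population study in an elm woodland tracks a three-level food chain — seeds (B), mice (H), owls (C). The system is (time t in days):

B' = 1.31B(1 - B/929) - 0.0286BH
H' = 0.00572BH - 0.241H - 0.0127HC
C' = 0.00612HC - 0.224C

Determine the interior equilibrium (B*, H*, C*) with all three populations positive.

From dC/dt = 0: 0.00612H* = 0.224, so H* = 36.6.
From dB/dt = 0: 1.31(1 - B*/929) = 0.0286·36.6, giving B* = 929·(1 - 0.799) = 187.
From dH/dt = 0: 0.00572·187 - 0.241 = 0.0127C*, so C* = 0.827/0.0127 = 65.1.

B* ≈ 187, H* ≈ 36.6, C* ≈ 65.1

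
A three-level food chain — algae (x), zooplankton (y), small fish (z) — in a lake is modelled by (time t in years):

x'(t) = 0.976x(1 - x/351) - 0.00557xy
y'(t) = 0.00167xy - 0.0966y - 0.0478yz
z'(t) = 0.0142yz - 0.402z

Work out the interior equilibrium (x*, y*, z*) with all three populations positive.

x* ≈ 294, y* ≈ 28.3, z* ≈ 8.26

From dz/dt = 0: 0.0142y* = 0.402, so y* = 28.3.
From dx/dt = 0: 0.976(1 - x*/351) = 0.00557·28.3, giving x* = 351·(1 - 0.162) = 294.
From dy/dt = 0: 0.00167·294 - 0.0966 = 0.0478z*, so z* = 0.395/0.0478 = 8.26.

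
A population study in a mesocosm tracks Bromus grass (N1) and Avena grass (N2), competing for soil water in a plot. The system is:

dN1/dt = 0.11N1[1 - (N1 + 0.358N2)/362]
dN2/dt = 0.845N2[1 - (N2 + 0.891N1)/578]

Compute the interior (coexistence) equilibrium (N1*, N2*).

N1* ≈ 228, N2* ≈ 375

Setting both brackets to zero gives the nullclines N1 + 0.358N2 = 362 and 0.891N1 + N2 = 578.
Substituting N2 = 578 - 0.891N1 into the first: N1(1 - 0.358·0.891) = 362 - 0.358·578.
So N1* = 155/0.681 = 228, and then N2* = 578 - 0.891·228 = 375.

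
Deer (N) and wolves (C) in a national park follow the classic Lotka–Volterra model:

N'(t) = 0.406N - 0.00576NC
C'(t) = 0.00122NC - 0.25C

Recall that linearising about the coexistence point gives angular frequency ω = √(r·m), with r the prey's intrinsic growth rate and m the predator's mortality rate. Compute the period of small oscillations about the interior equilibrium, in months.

T ≈ 19.7 months

Here r = 0.406 and m = 0.25, so r·m = 0.102.
ω = √0.102 = 0.319 per month, hence T = 2π/ω ≈ 19.7 months.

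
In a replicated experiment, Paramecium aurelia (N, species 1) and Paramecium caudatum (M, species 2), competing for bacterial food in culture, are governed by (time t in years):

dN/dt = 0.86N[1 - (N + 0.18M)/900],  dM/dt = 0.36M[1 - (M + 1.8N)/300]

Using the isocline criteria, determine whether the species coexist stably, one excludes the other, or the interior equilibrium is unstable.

species 1 excludes species 2

Compare the nullcline intercepts: K1/α12 = 900/0.18 = 5000 > K2 = 300; K2/α21 = 300/1.8 = 167 < K1 = 900.
Since the inequalities point opposite ways, species 1 can invade but species 2 cannot.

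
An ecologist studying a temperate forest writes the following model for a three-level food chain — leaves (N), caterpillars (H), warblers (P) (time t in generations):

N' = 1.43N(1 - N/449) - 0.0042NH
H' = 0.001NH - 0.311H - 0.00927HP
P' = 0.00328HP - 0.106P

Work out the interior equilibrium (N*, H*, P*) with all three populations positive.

From dP/dt = 0: 0.00328H* = 0.106, so H* = 32.3.
From dN/dt = 0: 1.43(1 - N*/449) = 0.0042·32.3, giving N* = 449·(1 - 0.0949) = 406.
From dH/dt = 0: 0.001·406 - 0.311 = 0.00927P*, so P* = 0.0954/0.00927 = 10.3.

N* ≈ 406, H* ≈ 32.3, P* ≈ 10.3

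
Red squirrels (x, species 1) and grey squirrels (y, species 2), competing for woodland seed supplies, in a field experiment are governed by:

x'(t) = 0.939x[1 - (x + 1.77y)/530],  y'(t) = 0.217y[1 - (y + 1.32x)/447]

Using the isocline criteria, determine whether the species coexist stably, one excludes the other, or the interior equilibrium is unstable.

Compare the nullcline intercepts: K1/α12 = 530/1.77 = 299 < K2 = 447; K2/α21 = 447/1.32 = 339 < K1 = 530.
Since both are reversed, neither can invade when rare; the interior point is a saddle.

unstable coexistence (outcome depends on initial conditions)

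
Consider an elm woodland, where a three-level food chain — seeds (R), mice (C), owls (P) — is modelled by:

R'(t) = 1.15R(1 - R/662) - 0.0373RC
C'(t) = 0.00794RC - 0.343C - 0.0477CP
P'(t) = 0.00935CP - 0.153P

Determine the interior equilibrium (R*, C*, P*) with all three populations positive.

R* ≈ 311, C* ≈ 16.4, P* ≈ 44.5

From dP/dt = 0: 0.00935C* = 0.153, so C* = 16.4.
From dR/dt = 0: 1.15(1 - R*/662) = 0.0373·16.4, giving R* = 662·(1 - 0.531) = 311.
From dC/dt = 0: 0.00794·311 - 0.343 = 0.0477P*, so P* = 2.12/0.0477 = 44.5.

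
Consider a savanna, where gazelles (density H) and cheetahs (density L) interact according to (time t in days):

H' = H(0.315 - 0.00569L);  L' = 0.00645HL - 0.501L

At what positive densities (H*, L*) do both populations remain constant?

Set dL/dt = 0 with L > 0: 0.00645H - 0.501 = 0, so H* = 0.501/0.00645 = 77.7.
Set dH/dt = 0 with H > 0: 0.315 - 0.00569L = 0, so L* = 0.315/0.00569 = 55.4.

H* ≈ 77.7, L* ≈ 55.4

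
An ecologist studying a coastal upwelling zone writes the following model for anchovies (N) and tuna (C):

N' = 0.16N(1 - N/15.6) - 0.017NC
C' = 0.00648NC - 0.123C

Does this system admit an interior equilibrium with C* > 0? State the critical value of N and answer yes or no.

Threshold N = 19; K < 19, so no, the predator goes extinct.

The predator equation gives dC/dt > 0 only when N > 0.123/0.00648 = 19.
Without the predator, N → K = 15.6. Since 15.6 < 19, the predator cannot invade.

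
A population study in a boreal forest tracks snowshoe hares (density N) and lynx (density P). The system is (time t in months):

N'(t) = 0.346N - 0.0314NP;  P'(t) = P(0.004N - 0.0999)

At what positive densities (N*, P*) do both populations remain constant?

N* ≈ 25, P* ≈ 11

Set dP/dt = 0 with P > 0: 0.004N - 0.0999 = 0, so N* = 0.0999/0.004 = 25.
Set dN/dt = 0 with N > 0: 0.346 - 0.0314P = 0, so P* = 0.346/0.0314 = 11.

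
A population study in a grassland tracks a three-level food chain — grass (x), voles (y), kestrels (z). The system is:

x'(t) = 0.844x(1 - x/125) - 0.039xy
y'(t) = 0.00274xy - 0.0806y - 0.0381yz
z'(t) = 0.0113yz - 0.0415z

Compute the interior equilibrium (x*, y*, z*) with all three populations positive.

From dz/dt = 0: 0.0113y* = 0.0415, so y* = 3.67.
From dx/dt = 0: 0.844(1 - x*/125) = 0.039·3.67, giving x* = 125·(1 - 0.17) = 104.
From dy/dt = 0: 0.00274·104 - 0.0806 = 0.0381z*, so z* = 0.204/0.0381 = 5.35.

x* ≈ 104, y* ≈ 3.67, z* ≈ 5.35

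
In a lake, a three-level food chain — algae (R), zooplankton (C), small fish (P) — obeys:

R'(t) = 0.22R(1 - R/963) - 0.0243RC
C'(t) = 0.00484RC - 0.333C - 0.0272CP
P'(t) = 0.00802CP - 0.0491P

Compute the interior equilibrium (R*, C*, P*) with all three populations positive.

R* ≈ 312, C* ≈ 6.12, P* ≈ 43.2

From dP/dt = 0: 0.00802C* = 0.0491, so C* = 6.12.
From dR/dt = 0: 0.22(1 - R*/963) = 0.0243·6.12, giving R* = 963·(1 - 0.676) = 312.
From dC/dt = 0: 0.00484·312 - 0.333 = 0.0272P*, so P* = 1.18/0.0272 = 43.2.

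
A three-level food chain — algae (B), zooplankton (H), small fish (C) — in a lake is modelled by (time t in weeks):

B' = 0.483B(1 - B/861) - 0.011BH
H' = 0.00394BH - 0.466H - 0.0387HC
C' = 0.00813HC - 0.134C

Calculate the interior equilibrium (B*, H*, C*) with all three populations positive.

B* ≈ 538, H* ≈ 16.5, C* ≈ 42.7

From dC/dt = 0: 0.00813H* = 0.134, so H* = 16.5.
From dB/dt = 0: 0.483(1 - B*/861) = 0.011·16.5, giving B* = 861·(1 - 0.375) = 538.
From dH/dt = 0: 0.00394·538 - 0.466 = 0.0387C*, so C* = 1.65/0.0387 = 42.7.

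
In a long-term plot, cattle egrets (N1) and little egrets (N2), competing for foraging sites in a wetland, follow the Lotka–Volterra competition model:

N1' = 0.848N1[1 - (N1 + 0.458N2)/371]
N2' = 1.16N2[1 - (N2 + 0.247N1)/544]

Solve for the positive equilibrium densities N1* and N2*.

Setting both brackets to zero gives the nullclines N1 + 0.458N2 = 371 and 0.247N1 + N2 = 544.
Substituting N2 = 544 - 0.247N1 into the first: N1(1 - 0.458·0.247) = 371 - 0.458·544.
So N1* = 122/0.887 = 137, and then N2* = 544 - 0.247·137 = 510.

N1* ≈ 137, N2* ≈ 510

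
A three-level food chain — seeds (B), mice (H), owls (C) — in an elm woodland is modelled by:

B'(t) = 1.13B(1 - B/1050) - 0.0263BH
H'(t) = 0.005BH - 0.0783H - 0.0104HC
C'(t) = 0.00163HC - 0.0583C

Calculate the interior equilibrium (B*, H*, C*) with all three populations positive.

B* ≈ 176, H* ≈ 35.8, C* ≈ 77.1

From dC/dt = 0: 0.00163H* = 0.0583, so H* = 35.8.
From dB/dt = 0: 1.13(1 - B*/1050) = 0.0263·35.8, giving B* = 1050·(1 - 0.832) = 176.
From dH/dt = 0: 0.005·176 - 0.0783 = 0.0104C*, so C* = 0.801/0.0104 = 77.1.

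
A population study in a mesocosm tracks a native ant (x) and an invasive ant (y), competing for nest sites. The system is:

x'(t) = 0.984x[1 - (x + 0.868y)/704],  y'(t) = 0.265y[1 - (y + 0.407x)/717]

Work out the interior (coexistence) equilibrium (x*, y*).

x* ≈ 126, y* ≈ 666

Setting both brackets to zero gives the nullclines x + 0.868y = 704 and 0.407x + y = 717.
Substituting y = 717 - 0.407x into the first: x(1 - 0.868·0.407) = 704 - 0.868·717.
So x* = 81.6/0.647 = 126, and then y* = 717 - 0.407·126 = 666.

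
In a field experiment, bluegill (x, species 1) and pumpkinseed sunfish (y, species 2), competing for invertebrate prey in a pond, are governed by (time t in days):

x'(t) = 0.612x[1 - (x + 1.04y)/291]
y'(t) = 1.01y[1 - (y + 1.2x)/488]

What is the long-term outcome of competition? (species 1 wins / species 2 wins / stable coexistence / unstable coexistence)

Compare the nullcline intercepts: K1/α12 = 291/1.04 = 280 < K2 = 488; K2/α21 = 488/1.2 = 407 > K1 = 291.
Since the inequalities point opposite ways, species 2 can invade but species 1 cannot.

species 2 excludes species 1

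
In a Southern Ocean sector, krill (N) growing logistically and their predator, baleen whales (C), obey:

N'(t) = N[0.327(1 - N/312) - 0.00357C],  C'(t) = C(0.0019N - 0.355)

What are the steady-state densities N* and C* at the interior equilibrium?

N* ≈ 187, C* ≈ 36.7

From dC/dt = 0 with C > 0: 0.0019N* = 0.355, so N* = 187.
Substitute into dN/dt = 0: 0.327(1 - 187/312) = 0.00357C*.
The bracket is 0.401, giving C* = 0.131/0.00357 = 36.7.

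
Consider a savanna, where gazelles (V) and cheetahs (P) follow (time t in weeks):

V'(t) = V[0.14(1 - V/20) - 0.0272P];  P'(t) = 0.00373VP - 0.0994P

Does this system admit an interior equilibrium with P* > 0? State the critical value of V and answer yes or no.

The predator equation gives dP/dt > 0 only when V > 0.0994/0.00373 = 26.6.
Without the predator, V → K = 20. Since 20 < 26.6, the predator cannot invade.

Threshold V = 26.6; K < 26.6, so no, the predator goes extinct.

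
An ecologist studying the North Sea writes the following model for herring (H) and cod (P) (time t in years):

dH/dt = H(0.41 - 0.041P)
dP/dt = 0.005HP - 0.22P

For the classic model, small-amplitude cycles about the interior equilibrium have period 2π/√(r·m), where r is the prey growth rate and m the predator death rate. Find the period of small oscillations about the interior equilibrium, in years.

Here r = 0.41 and m = 0.22, so r·m = 0.0902.
ω = √0.0902 = 0.3 per year, hence T = 2π/ω ≈ 20.9 years.

T ≈ 20.9 years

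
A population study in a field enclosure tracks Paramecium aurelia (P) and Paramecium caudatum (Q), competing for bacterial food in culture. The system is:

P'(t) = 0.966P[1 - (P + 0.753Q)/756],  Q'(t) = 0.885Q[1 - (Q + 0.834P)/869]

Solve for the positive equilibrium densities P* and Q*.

Setting both brackets to zero gives the nullclines P + 0.753Q = 756 and 0.834P + Q = 869.
Substituting Q = 869 - 0.834P into the first: P(1 - 0.753·0.834) = 756 - 0.753·869.
So P* = 102/0.372 = 273, and then Q* = 869 - 0.834·273 = 641.

P* ≈ 273, Q* ≈ 641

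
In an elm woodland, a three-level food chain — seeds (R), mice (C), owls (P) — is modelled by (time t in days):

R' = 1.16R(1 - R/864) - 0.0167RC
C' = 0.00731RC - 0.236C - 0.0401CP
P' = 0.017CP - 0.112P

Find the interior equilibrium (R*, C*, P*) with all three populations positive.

From dP/dt = 0: 0.017C* = 0.112, so C* = 6.59.
From dR/dt = 0: 1.16(1 - R*/864) = 0.0167·6.59, giving R* = 864·(1 - 0.0948) = 782.
From dC/dt = 0: 0.00731·782 - 0.236 = 0.0401P*, so P* = 5.48/0.0401 = 137.

R* ≈ 782, C* ≈ 6.59, P* ≈ 137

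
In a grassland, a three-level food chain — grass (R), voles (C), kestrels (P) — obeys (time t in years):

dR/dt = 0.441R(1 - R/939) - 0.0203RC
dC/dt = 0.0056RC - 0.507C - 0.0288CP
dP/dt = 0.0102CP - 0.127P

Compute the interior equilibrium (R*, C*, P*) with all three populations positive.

From dP/dt = 0: 0.0102C* = 0.127, so C* = 12.5.
From dR/dt = 0: 0.441(1 - R*/939) = 0.0203·12.5, giving R* = 939·(1 - 0.573) = 401.
From dC/dt = 0: 0.0056·401 - 0.507 = 0.0288P*, so P* = 1.74/0.0288 = 60.3.

R* ≈ 401, C* ≈ 12.5, P* ≈ 60.3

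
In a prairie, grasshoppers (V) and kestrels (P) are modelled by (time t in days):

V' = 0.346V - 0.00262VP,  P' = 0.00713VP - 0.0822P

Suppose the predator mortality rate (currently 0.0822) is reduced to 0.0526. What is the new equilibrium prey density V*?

V* ≈ 7.38

At the interior fixed point, setting dP/dt = 0 with P > 0 fixes V* = (predator death rate)/(VP coefficient) — independent of the other coefficients.
With the change, V* = 0.0526/0.00713 = 7.38; it falls from 11.5.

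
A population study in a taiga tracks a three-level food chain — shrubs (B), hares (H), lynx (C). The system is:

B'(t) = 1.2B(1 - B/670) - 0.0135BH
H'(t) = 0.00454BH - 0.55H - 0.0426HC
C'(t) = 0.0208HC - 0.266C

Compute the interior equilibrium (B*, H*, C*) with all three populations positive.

B* ≈ 574, H* ≈ 12.8, C* ≈ 48.2

From dC/dt = 0: 0.0208H* = 0.266, so H* = 12.8.
From dB/dt = 0: 1.2(1 - B*/670) = 0.0135·12.8, giving B* = 670·(1 - 0.144) = 574.
From dH/dt = 0: 0.00454·574 - 0.55 = 0.0426C*, so C* = 2.05/0.0426 = 48.2.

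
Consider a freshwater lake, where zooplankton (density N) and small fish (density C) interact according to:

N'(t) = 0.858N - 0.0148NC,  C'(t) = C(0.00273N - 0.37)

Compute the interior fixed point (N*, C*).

Set dC/dt = 0 with C > 0: 0.00273N - 0.37 = 0, so N* = 0.37/0.00273 = 136.
Set dN/dt = 0 with N > 0: 0.858 - 0.0148C = 0, so C* = 0.858/0.0148 = 58.

N* ≈ 136, C* ≈ 58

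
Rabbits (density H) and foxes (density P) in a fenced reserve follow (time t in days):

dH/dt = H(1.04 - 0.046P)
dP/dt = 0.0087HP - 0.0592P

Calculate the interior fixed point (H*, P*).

H* ≈ 6.8, P* ≈ 22.6

Set dP/dt = 0 with P > 0: 0.0087H - 0.0592 = 0, so H* = 0.0592/0.0087 = 6.8.
Set dH/dt = 0 with H > 0: 1.04 - 0.046P = 0, so P* = 1.04/0.046 = 22.6.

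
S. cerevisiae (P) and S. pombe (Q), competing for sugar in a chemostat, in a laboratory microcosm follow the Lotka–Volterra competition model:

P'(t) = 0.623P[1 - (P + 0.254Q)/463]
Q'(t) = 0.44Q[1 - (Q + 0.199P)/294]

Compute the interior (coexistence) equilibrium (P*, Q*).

Setting both brackets to zero gives the nullclines P + 0.254Q = 463 and 0.199P + Q = 294.
Substituting Q = 294 - 0.199P into the first: P(1 - 0.254·0.199) = 463 - 0.254·294.
So P* = 388/0.949 = 409, and then Q* = 294 - 0.199·409 = 213.

P* ≈ 409, Q* ≈ 213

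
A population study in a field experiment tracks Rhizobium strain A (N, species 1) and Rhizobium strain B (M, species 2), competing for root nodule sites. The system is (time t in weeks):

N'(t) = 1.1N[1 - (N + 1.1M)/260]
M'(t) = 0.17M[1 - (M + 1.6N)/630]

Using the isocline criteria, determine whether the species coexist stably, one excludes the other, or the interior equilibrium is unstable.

species 2 excludes species 1

Compare the nullcline intercepts: K1/α12 = 260/1.1 = 236 < K2 = 630; K2/α21 = 630/1.6 = 394 > K1 = 260.
Since the inequalities point opposite ways, species 2 can invade but species 1 cannot.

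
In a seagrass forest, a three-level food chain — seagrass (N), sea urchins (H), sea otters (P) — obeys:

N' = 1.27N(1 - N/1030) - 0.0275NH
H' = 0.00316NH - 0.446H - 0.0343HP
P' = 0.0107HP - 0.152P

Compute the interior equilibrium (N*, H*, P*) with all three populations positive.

N* ≈ 713, H* ≈ 14.2, P* ≈ 52.7

From dP/dt = 0: 0.0107H* = 0.152, so H* = 14.2.
From dN/dt = 0: 1.27(1 - N*/1030) = 0.0275·14.2, giving N* = 1030·(1 - 0.308) = 713.
From dH/dt = 0: 0.00316·713 - 0.446 = 0.0343P*, so P* = 1.81/0.0343 = 52.7.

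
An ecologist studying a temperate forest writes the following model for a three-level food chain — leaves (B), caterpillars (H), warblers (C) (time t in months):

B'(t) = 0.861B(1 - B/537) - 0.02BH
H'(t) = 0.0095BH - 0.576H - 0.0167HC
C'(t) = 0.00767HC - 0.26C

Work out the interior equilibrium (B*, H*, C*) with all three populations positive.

From dC/dt = 0: 0.00767H* = 0.26, so H* = 33.9.
From dB/dt = 0: 0.861(1 - B*/537) = 0.02·33.9, giving B* = 537·(1 - 0.787) = 114.
From dH/dt = 0: 0.0095·114 - 0.576 = 0.0167C*, so C* = 0.508/0.0167 = 30.4.

B* ≈ 114, H* ≈ 33.9, C* ≈ 30.4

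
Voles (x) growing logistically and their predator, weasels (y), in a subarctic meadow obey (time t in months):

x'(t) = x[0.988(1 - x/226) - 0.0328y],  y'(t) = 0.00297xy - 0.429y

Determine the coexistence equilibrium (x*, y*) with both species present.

From dy/dt = 0 with y > 0: 0.00297x* = 0.429, so x* = 144.
Substitute into dx/dt = 0: 0.988(1 - 144/226) = 0.0328y*.
The bracket is 0.361, giving y* = 0.357/0.0328 = 10.9.

x* ≈ 144, y* ≈ 10.9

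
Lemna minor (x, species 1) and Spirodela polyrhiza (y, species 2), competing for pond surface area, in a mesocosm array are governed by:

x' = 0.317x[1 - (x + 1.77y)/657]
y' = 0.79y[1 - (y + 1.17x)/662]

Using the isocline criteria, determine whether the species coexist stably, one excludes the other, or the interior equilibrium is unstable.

unstable coexistence (outcome depends on initial conditions)

Compare the nullcline intercepts: K1/α12 = 657/1.77 = 371 < K2 = 662; K2/α21 = 662/1.17 = 566 < K1 = 657.
Since both are reversed, neither can invade when rare; the interior point is a saddle.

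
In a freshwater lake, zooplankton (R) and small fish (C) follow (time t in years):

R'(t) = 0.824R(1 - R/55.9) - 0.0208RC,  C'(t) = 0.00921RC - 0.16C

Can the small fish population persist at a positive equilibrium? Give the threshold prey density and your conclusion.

Threshold R = 17.4; K > 17.4, so yes, the predator persists.

The predator equation gives dC/dt > 0 only when R > 0.16/0.00921 = 17.4.
Without the predator, R → K = 55.9. Since 55.9 > 17.4, the predator can invade and persist.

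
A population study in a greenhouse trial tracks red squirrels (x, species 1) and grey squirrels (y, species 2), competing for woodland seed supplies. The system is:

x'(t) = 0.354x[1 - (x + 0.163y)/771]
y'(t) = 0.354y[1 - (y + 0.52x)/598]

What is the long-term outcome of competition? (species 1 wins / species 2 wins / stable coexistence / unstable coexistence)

stable coexistence

Compare the nullcline intercepts: K1/α12 = 771/0.163 = 4730 > K2 = 598; K2/α21 = 598/0.52 = 1150 > K1 = 771.
Since both inequalities hold, each species can invade when rare, so the interior equilibrium is stable.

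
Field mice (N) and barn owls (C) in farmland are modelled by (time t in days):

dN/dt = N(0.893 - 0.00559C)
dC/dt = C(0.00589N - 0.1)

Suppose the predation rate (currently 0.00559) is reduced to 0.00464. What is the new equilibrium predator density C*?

At the interior fixed point, setting dN/dt = 0 with N > 0 fixes C* = (prey growth rate)/(NC coefficient) — independent of the other coefficients.
With the change, C* = 0.893/0.00464 = 192; it rises from 160.

C* ≈ 192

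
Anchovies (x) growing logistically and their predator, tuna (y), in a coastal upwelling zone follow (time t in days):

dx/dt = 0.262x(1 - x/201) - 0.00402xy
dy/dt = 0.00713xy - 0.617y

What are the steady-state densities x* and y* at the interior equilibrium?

From dy/dt = 0 with y > 0: 0.00713x* = 0.617, so x* = 86.5.
Substitute into dx/dt = 0: 0.262(1 - 86.5/201) = 0.00402y*.
The bracket is 0.569, giving y* = 0.149/0.00402 = 37.1.

x* ≈ 86.5, y* ≈ 37.1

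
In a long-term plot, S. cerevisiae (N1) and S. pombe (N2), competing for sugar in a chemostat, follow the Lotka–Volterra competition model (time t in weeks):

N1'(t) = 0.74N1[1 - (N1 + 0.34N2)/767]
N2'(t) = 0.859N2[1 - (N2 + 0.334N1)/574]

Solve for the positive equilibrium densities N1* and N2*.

Setting both brackets to zero gives the nullclines N1 + 0.34N2 = 767 and 0.334N1 + N2 = 574.
Substituting N2 = 574 - 0.334N1 into the first: N1(1 - 0.34·0.334) = 767 - 0.34·574.
So N1* = 572/0.886 = 645, and then N2* = 574 - 0.334·645 = 359.

N1* ≈ 645, N2* ≈ 359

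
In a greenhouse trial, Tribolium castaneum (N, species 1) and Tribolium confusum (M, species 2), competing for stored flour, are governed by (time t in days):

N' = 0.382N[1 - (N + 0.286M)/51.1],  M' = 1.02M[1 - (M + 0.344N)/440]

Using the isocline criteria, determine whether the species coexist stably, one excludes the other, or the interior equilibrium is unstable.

species 2 excludes species 1

Compare the nullcline intercepts: K1/α12 = 51.1/0.286 = 179 < K2 = 440; K2/α21 = 440/0.344 = 1280 > K1 = 51.1.
Since the inequalities point opposite ways, species 2 can invade but species 1 cannot.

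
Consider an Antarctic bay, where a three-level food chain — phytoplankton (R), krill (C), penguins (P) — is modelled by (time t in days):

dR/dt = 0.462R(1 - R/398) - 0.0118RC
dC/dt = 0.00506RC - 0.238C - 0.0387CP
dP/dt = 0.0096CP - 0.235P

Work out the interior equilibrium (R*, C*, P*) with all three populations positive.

From dP/dt = 0: 0.0096C* = 0.235, so C* = 24.5.
From dR/dt = 0: 0.462(1 - R*/398) = 0.0118·24.5, giving R* = 398·(1 - 0.625) = 149.
From dC/dt = 0: 0.00506·149 - 0.238 = 0.0387P*, so P* = 0.517/0.0387 = 13.4.

R* ≈ 149, C* ≈ 24.5, P* ≈ 13.4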